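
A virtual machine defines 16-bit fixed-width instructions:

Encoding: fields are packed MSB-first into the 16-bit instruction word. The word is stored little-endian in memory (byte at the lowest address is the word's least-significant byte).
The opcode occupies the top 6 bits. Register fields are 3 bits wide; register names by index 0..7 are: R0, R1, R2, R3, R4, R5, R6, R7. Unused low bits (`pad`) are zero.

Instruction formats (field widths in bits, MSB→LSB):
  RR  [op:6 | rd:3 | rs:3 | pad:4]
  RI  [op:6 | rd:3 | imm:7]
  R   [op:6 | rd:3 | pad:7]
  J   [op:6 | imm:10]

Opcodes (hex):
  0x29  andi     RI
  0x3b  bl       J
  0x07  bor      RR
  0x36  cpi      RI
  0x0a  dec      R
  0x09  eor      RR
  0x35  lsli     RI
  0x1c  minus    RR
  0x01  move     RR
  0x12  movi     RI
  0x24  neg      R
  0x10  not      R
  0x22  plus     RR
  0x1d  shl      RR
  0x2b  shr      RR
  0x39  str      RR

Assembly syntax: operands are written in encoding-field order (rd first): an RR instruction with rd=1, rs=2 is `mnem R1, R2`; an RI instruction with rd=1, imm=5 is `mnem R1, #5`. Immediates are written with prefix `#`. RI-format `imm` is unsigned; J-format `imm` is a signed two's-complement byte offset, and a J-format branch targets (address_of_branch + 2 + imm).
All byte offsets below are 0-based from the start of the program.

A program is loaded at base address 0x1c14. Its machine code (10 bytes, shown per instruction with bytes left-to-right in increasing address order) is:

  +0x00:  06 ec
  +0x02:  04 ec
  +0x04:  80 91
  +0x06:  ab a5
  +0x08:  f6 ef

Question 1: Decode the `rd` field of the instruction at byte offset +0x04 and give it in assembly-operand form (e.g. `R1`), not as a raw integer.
R3

off 0x04: read 80 91 as little → 0x9180
  opcode bits[15:10]=0x24: neg/R
  rd: (w>>7)&0x7=0x3 → R3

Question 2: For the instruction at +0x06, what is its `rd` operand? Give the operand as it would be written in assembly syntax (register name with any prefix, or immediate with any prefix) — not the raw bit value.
off 0x06: read ab a5 as little → 0xa5ab
  op=0xa5ab>>10=0x29 ⇒ andi (RI)
  [9:7] rd=3 = R3
  [6:0] imm=43 = #43

R3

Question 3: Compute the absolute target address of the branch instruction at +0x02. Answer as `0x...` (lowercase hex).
@+02  little-endian(04 ec) = 0xec04
  op=0xec04>>10=0x3b ⇒ bl (J)
  [9:0] imm=4 = #4
  target = base 0x1c14 + off 0x02 + 2 + imm 4 = 0x1c1c

0x1c1c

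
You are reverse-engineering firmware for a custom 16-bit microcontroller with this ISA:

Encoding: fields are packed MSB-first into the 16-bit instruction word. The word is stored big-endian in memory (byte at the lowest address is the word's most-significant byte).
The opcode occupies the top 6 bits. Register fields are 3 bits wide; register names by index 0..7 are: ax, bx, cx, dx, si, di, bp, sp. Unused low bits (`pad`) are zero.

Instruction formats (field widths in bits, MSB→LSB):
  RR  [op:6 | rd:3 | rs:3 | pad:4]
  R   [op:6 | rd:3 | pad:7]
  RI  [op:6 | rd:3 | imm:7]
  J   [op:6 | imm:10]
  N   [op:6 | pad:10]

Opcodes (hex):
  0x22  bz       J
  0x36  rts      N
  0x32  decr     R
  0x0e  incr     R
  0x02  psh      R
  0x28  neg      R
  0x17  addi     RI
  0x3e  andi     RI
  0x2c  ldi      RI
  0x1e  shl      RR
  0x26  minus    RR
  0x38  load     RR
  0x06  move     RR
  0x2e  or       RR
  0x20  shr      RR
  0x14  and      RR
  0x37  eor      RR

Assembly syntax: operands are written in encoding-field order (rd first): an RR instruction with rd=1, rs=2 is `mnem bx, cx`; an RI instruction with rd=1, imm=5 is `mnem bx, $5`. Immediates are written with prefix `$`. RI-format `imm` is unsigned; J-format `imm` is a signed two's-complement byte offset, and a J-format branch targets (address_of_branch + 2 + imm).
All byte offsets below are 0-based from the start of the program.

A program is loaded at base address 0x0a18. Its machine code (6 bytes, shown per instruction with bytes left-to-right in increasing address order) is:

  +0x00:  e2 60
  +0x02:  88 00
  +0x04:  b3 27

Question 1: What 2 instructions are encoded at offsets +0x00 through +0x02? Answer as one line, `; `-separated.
load si, bp; bz $0

+0x00: e2 60 ⇒ word 0xe260 (big)
  top 6b → 0x38 → load [RR]
  rd@[9:7]=0x4 ⇒ si
  rs@[6:4]=0x6 ⇒ bp
+0x02: 88 00 ⇒ word 0x8800 (big)
  top 6b → 0x22 → bz [J]
  imm@[9:0]=0x0 ⇒ $0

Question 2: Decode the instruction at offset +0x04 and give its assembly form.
off 0x04: read b3 27 as big → 0xb327
  op=0xb327>>10=0x2c ⇒ ldi (RI)
  rd: (w>>7)&0x7=0x6 → bp
  imm: (w>>0)&0x7f=0x27 → $39

ldi bp, $39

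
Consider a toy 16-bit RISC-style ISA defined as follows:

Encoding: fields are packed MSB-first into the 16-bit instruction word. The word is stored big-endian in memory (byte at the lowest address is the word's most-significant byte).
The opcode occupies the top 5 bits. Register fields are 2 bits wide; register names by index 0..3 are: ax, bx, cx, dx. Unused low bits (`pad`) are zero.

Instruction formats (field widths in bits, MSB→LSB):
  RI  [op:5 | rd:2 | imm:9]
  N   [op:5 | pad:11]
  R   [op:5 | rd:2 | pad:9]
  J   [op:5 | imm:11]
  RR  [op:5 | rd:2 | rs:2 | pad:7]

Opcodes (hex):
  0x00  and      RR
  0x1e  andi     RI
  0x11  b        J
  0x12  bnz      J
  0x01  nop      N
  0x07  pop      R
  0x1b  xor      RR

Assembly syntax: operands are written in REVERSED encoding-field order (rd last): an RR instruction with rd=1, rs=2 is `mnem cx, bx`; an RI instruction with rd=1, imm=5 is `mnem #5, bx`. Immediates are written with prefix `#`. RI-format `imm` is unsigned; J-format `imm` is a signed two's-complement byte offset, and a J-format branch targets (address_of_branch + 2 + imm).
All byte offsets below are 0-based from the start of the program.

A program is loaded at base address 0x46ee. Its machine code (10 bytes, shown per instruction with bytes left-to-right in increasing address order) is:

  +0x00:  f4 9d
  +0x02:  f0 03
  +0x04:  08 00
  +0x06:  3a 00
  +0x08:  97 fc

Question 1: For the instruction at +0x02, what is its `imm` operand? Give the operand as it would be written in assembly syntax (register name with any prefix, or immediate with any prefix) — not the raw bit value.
+0x02: f0 03 ⇒ word 0xf003 (big)
  top 5b → 0x1e → andi [RI]
  rd@[10:9]=0x0 ⇒ ax
  imm@[8:0]=0x3 ⇒ #3

#3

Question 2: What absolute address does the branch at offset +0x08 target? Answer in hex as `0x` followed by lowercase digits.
0x46f4

[08] 97 fc → 0x97fc
  opcode bits[15:11]=0x12: bnz/J
  imm: (w>>0)&0x7ff=0x7fc (s11→-4) → #-4
  target = base 0x46ee + off 0x08 + 2 + imm -4 = 0x46f4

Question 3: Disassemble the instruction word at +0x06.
pop bx

+0x06: 3a 00 ⇒ word 0x3a00 (big)
  op=0x3a00>>11=0x7 ⇒ pop (R)
  [10:9] rd=1 = bx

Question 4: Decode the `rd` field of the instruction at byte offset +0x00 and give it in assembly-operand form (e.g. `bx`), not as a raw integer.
off 0x00: read f4 9d as big → 0xf49d
  op=0xf49d>>11=0x1e ⇒ andi (RI)
  rd: (w>>9)&0x3=0x2 → cx
  imm: (w>>0)&0x1ff=0x9d → #157

cx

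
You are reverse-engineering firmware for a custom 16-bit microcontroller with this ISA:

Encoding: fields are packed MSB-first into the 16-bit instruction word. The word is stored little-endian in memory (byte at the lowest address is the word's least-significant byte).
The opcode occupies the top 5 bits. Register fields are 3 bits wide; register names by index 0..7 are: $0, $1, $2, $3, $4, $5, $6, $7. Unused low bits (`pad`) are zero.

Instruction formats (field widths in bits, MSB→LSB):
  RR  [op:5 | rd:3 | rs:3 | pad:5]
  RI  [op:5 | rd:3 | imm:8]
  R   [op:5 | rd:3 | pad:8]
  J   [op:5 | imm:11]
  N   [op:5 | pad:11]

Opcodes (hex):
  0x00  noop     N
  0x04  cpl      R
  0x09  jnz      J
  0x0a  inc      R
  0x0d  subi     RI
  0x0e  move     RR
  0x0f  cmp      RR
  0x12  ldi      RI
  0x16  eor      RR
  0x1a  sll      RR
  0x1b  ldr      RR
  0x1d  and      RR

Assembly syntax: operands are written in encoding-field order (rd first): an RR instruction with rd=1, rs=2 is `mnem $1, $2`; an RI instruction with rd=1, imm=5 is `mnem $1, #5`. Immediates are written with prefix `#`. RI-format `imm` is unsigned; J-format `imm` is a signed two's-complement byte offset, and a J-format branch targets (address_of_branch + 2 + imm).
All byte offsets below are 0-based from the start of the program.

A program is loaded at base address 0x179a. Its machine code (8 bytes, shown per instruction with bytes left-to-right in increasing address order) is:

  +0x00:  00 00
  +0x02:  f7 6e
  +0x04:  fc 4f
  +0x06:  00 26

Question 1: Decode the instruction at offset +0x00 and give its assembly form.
+0x00: 00 00 ⇒ word 0x0000 (little)
  opcode bits[15:11]=0x0: noop/N

noop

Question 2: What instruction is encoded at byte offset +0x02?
[02] f7 6e → 0x6ef7
  top 5b → 0xd → subi [RI]
  rd: (w>>8)&0x7=0x6 → $6
  imm: (w>>0)&0xff=0xf7 → #247

subi $6, #247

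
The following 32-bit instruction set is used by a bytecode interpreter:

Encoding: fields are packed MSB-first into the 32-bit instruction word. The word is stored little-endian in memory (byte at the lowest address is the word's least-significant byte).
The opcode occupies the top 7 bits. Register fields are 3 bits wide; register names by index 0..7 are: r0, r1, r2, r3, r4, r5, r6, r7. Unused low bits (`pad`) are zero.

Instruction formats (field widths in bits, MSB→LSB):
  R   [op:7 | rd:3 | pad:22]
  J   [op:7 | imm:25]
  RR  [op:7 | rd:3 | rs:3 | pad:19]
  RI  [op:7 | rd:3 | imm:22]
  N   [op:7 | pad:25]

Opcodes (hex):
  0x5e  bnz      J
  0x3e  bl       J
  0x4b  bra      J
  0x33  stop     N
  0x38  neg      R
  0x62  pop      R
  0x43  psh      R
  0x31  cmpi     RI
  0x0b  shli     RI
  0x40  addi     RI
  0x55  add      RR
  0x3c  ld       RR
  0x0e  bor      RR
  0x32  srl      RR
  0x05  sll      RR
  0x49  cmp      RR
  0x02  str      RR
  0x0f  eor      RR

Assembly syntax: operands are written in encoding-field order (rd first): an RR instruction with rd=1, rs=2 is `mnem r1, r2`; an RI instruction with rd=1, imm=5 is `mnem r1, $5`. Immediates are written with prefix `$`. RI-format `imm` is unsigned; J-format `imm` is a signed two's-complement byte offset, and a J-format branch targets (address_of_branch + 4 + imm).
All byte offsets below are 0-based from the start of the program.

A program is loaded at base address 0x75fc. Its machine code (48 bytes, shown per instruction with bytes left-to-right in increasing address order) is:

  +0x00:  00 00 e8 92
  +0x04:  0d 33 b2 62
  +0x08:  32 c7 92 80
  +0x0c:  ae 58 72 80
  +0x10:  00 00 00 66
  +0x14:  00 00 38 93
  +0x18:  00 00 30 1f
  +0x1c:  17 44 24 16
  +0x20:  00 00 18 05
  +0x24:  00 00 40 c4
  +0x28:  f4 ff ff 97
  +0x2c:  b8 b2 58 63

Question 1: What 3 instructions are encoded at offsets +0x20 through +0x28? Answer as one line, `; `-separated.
str r4, r3; pop r1; bra $-12

[20] 00 00 18 05 → 0x05180000
  opcode bits[31:25]=0x2: str/RR
  rd@[24:22]=0x4 ⇒ r4
  rs@[21:19]=0x3 ⇒ r3
[24] 00 00 40 c4 → 0xc4400000
  opcode bits[31:25]=0x62: pop/R
  rd@[24:22]=0x1 ⇒ r1
[28] f4 ff ff 97 → 0x97fffff4
  opcode bits[31:25]=0x4b: bra/J
  imm@[24:0]=0x1fffff4 (s25→-12) ⇒ $-12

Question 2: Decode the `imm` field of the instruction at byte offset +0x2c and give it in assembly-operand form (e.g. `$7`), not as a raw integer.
off 0x2c: read b8 b2 58 63 as little → 0x6358b2b8
  op=0x6358b2b8>>25=0x31 ⇒ cmpi (RI)
  rd: (w>>22)&0x7=0x5 → r5
  imm: (w>>0)&0x3fffff=0x18b2b8 → $1618616

$1618616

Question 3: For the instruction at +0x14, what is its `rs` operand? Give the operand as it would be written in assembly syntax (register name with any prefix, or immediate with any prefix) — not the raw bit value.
off 0x14: read 00 00 38 93 as little → 0x93380000
  op=0x93380000>>25=0x49 ⇒ cmp (RR)
  [24:22] rd=4 = r4
  [21:19] rs=7 = r7

r7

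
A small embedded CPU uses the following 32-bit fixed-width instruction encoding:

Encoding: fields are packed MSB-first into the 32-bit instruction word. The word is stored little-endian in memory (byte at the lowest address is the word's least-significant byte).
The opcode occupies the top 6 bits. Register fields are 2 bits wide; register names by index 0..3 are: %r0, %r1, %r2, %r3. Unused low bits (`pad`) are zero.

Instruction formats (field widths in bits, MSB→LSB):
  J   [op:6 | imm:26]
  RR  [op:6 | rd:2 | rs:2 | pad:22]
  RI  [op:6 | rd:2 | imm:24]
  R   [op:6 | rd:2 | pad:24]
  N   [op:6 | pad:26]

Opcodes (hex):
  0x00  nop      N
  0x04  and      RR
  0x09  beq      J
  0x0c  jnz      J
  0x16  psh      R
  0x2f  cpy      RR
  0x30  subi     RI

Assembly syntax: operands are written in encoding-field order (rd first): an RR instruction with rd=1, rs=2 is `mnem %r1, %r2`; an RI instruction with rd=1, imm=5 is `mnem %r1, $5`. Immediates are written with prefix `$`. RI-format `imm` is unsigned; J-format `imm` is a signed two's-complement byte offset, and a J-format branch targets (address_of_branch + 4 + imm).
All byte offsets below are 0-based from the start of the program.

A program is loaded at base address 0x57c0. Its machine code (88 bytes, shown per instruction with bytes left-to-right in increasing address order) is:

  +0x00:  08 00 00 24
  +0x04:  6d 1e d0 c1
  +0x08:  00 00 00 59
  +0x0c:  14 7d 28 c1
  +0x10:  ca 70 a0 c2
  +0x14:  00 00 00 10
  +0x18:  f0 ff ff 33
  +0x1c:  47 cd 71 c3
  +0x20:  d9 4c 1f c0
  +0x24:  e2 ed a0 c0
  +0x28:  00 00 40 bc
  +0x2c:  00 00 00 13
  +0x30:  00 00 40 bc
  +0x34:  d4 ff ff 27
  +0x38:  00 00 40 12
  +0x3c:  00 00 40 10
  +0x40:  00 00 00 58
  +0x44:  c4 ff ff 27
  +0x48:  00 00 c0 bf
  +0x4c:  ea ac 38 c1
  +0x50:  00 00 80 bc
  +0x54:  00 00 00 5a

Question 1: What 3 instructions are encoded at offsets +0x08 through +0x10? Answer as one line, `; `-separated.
+0x08: 00 00 00 59 ⇒ word 0x59000000 (little)
  top 6b → 0x16 → psh [R]
  rd: (w>>24)&0x3=0x1 → %r1
+0x0c: 14 7d 28 c1 ⇒ word 0xc1287d14 (little)
  top 6b → 0x30 → subi [RI]
  rd: (w>>24)&0x3=0x1 → %r1
  imm: (w>>0)&0xffffff=0x287d14 → $2653460
+0x10: ca 70 a0 c2 ⇒ word 0xc2a070ca (little)
  top 6b → 0x30 → subi [RI]
  rd: (w>>24)&0x3=0x2 → %r2
  imm: (w>>0)&0xffffff=0xa070ca → $10514634

psh %r1; subi %r1, $2653460; subi %r2, $10514634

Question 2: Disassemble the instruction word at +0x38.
and %r2, %r1

@+38  little-endian(00 00 40 12) = 0x12400000
  top 6b → 0x4 → and [RR]
  [25:24] rd=2 = %r2
  [23:22] rs=1 = %r1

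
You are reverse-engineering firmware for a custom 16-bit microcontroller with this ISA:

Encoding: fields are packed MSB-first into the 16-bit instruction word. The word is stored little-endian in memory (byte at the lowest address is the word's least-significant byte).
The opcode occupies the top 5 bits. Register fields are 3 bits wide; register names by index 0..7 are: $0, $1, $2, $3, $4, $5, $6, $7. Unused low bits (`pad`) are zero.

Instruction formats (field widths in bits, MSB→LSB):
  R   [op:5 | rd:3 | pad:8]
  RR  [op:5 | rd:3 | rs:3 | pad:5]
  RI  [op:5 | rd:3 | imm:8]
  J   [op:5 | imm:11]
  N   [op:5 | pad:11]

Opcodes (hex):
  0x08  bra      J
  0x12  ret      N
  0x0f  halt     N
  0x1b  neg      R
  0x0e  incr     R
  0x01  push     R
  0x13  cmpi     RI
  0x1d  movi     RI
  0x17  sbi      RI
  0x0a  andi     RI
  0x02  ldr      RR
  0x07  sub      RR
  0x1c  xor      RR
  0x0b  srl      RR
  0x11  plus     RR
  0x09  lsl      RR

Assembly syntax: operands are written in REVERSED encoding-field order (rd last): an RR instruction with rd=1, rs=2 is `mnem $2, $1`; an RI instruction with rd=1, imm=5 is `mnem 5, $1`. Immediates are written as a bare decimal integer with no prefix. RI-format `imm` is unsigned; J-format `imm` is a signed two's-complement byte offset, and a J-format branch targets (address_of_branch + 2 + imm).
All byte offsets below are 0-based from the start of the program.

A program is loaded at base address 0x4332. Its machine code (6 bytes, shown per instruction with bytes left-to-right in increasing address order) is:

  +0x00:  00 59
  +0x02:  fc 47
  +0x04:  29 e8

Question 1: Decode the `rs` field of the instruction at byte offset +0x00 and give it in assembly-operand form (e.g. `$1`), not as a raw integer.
$0

off 0x00: read 00 59 as little → 0x5900
  opcode bits[15:11]=0xb: srl/RR
  rd: (w>>8)&0x7=0x1 → $1
  rs: (w>>5)&0x7=0x0 → $0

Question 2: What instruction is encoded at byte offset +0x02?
@+02  little-endian(fc 47) = 0x47fc
  op=0x47fc>>11=0x8 ⇒ bra (J)
  imm: (w>>0)&0x7ff=0x7fc (s11→-4) → -4

bra -4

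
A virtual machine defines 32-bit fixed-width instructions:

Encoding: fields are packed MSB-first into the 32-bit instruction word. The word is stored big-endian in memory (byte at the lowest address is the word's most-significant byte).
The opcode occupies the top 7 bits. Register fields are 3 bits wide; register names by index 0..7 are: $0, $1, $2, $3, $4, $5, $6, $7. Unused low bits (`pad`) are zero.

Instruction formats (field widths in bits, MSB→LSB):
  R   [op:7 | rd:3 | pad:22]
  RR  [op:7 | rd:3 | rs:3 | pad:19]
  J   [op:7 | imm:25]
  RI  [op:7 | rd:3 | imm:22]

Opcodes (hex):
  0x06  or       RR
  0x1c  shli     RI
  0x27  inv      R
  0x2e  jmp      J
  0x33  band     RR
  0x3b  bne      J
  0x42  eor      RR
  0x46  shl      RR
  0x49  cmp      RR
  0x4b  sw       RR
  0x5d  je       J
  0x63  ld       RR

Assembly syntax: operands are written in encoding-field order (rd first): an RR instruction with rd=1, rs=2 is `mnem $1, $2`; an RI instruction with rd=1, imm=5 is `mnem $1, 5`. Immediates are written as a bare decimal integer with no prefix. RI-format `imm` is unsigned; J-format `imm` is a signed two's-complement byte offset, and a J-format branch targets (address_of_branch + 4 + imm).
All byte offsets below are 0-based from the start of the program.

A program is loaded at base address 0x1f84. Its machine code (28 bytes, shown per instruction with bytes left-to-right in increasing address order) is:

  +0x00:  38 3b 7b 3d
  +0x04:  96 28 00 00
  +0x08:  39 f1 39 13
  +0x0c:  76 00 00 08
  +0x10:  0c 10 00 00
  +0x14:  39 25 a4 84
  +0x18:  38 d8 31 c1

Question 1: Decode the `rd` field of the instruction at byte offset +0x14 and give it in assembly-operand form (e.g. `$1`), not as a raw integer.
[14] 39 25 a4 84 → 0x3925a484
  top 7b → 0x1c → shli [RI]
  rd@[24:22]=0x4 ⇒ $4
  imm@[21:0]=0x25a484 ⇒ 2466948

$4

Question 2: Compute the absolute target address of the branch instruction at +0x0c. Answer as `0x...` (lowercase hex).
0x1f9c

off 0x0c: read 76 00 00 08 as big → 0x76000008
  op=0x76000008>>25=0x3b ⇒ bne (J)
  imm: (w>>0)&0x1ffffff=0x8 → 8
  target = base 0x1f84 + off 0x0c + 4 + imm 8 = 0x1f9c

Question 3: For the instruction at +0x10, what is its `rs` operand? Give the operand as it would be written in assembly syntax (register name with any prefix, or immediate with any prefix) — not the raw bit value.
[10] 0c 10 00 00 → 0x0c100000
  top 7b → 0x6 → or [RR]
  [24:22] rd=0 = $0
  [21:19] rs=2 = $2

$2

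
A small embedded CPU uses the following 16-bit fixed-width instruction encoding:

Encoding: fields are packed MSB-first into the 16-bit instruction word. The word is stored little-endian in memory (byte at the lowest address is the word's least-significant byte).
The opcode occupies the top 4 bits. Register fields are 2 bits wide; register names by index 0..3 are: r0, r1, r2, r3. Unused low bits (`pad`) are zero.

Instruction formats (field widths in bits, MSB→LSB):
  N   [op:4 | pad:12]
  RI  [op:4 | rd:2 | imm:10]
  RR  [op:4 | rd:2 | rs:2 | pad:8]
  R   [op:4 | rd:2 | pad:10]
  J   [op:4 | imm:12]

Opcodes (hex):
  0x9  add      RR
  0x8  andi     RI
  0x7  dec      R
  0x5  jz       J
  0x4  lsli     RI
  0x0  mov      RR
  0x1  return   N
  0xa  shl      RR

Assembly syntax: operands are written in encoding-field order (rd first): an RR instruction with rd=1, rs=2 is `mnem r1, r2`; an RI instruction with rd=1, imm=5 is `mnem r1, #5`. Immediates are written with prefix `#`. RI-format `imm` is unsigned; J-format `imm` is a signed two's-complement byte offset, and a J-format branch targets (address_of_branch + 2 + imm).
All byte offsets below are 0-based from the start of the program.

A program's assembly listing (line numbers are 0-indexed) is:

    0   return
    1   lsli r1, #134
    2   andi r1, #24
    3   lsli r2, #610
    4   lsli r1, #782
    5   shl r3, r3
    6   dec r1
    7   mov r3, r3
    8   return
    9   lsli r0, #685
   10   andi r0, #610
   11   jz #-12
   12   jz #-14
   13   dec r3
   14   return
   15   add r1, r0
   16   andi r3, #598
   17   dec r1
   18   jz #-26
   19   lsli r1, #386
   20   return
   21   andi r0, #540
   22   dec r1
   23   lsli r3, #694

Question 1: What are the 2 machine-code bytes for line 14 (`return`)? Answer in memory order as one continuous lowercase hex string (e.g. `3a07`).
14. return fields op=0x1:4|pad=0:12 → word 1000h → 00 10

0010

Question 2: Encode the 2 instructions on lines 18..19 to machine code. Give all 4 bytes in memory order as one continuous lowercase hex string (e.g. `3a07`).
e65f8245

L18: jz op=0x5:4|imm=-26:12 ⇒ 0x5fe6 ⇒ little e6 5f
L19: lsli op=0x4:4|rd=1:2|imm=386:10 ⇒ 0x4582 ⇒ little 82 45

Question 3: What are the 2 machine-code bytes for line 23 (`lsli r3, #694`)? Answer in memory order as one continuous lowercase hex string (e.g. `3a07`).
b64e

line 23 (lsli): pack op=0x4:4|rd=3:2|imm=694:10 = 0x4eb6; little→ b6 4e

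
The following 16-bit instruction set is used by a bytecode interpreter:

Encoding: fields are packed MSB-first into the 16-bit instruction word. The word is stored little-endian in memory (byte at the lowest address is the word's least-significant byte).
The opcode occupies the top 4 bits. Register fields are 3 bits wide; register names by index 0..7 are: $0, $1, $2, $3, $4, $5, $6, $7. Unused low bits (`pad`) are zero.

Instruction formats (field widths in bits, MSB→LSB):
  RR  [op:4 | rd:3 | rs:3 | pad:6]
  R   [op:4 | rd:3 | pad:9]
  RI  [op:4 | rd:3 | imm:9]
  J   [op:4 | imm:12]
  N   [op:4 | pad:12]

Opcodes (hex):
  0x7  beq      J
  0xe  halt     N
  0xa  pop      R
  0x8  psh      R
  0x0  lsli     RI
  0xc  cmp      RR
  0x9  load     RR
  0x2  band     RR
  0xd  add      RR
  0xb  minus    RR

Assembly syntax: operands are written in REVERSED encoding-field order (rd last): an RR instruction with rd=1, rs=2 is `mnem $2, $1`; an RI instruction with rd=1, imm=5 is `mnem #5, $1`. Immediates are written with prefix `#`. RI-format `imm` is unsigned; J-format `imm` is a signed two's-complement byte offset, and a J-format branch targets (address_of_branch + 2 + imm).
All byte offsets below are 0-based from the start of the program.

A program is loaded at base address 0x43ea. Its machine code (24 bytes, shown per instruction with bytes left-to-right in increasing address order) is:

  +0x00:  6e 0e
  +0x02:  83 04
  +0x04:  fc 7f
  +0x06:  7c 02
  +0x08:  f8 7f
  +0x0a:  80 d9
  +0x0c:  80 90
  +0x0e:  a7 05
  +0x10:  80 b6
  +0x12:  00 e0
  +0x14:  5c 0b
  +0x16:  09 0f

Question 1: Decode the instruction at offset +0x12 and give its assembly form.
halt

off 0x12: read 00 e0 as little → 0xe000
  op=0xe000>>12=0xe ⇒ halt (N)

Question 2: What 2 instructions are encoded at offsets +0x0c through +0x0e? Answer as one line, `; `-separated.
@+0c  little-endian(80 90) = 0x9080
  op=0x9080>>12=0x9 ⇒ load (RR)
  rd@[11:9]=0x0 ⇒ $0
  rs@[8:6]=0x2 ⇒ $2
@+0e  little-endian(a7 05) = 0x05a7
  op=0x05a7>>12=0x0 ⇒ lsli (RI)
  rd@[11:9]=0x2 ⇒ $2
  imm@[8:0]=0x1a7 ⇒ #423

load $2, $0; lsli #423, $2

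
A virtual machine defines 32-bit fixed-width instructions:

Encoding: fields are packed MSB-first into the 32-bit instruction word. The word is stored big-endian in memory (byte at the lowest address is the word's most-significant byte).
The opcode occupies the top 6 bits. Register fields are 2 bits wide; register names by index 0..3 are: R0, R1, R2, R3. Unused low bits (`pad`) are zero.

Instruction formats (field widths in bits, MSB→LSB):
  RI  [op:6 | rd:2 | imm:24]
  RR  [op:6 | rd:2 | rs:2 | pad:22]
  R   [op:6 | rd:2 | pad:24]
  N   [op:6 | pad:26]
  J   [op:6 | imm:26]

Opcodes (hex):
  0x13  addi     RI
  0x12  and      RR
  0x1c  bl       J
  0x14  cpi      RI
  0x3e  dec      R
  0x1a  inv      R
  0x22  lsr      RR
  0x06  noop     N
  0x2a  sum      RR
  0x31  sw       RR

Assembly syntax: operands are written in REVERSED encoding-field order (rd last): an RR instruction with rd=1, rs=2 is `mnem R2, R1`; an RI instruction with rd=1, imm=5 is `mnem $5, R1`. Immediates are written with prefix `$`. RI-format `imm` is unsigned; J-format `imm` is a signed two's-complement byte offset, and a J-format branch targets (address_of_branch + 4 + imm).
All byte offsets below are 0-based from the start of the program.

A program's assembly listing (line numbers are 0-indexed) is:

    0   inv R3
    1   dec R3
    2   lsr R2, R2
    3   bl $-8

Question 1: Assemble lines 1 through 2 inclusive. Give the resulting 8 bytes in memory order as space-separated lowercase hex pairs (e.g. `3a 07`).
L1: dec op=0x3e:6|rd=3:2|pad=0:24 ⇒ 0xfb000000 ⇒ big fb 00 00 00
L2: lsr op=0x22:6|rd=2:2|rs=2:2|pad=0:22 ⇒ 0x8a800000 ⇒ big 8a 80 00 00

fb 00 00 00 8a 80 00 00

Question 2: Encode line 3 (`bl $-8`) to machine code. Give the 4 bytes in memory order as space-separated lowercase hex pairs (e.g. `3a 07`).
73 ff ff f8

line 3 (bl): pack op=0x1c:6|imm=-8:26 = 0x73fffff8; big→ 73 ff ff f8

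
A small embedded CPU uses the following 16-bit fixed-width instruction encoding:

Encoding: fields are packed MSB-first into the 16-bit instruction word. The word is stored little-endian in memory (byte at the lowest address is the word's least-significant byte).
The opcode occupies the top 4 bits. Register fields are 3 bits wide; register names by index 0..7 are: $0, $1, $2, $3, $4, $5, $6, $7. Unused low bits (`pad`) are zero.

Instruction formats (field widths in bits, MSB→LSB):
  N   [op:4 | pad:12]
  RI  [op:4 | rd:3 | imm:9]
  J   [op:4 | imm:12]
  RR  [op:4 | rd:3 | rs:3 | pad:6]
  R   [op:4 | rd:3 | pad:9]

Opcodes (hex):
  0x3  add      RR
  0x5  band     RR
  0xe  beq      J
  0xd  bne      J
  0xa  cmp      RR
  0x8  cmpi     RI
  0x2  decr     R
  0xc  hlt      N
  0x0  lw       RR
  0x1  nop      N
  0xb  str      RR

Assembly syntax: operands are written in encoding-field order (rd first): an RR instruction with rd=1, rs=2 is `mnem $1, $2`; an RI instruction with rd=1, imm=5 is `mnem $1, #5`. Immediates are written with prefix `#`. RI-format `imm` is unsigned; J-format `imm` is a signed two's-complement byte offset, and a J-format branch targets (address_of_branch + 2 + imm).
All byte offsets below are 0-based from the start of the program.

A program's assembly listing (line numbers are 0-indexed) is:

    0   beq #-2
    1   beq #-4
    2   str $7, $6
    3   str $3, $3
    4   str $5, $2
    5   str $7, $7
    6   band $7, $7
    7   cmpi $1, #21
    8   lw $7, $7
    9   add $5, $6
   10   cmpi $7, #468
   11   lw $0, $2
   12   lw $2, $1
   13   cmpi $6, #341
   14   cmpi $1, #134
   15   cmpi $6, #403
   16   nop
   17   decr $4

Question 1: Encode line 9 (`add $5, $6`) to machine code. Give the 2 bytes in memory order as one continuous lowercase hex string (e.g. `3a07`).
803b

L9: add op=0x3:4|rd=5:3|rs=6:3|pad=0:6 ⇒ 0x3b80 ⇒ little 80 3b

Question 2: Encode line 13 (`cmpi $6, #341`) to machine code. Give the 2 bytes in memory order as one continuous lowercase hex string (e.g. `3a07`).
558d

line 13 (cmpi): pack op=0x8:4|rd=6:3|imm=341:9 = 0x8d55; little→ 55 8d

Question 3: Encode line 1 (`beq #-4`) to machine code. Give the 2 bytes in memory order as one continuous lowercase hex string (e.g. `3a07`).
L1: beq op=0xe:4|imm=-4:12 ⇒ 0xeffc ⇒ little fc ef

fcef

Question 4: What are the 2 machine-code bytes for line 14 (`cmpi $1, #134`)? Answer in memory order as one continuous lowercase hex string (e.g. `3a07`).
14. cmpi fields op=0x8:4|rd=1:3|imm=134:9 → word 8286h → 86 82

8682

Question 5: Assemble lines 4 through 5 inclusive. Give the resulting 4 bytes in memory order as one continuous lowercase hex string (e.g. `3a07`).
L4: str op=0xb:4|rd=5:3|rs=2:3|pad=0:6 ⇒ 0xba80 ⇒ little 80 ba
L5: str op=0xb:4|rd=7:3|rs=7:3|pad=0:6 ⇒ 0xbfc0 ⇒ little c0 bf

80bac0bf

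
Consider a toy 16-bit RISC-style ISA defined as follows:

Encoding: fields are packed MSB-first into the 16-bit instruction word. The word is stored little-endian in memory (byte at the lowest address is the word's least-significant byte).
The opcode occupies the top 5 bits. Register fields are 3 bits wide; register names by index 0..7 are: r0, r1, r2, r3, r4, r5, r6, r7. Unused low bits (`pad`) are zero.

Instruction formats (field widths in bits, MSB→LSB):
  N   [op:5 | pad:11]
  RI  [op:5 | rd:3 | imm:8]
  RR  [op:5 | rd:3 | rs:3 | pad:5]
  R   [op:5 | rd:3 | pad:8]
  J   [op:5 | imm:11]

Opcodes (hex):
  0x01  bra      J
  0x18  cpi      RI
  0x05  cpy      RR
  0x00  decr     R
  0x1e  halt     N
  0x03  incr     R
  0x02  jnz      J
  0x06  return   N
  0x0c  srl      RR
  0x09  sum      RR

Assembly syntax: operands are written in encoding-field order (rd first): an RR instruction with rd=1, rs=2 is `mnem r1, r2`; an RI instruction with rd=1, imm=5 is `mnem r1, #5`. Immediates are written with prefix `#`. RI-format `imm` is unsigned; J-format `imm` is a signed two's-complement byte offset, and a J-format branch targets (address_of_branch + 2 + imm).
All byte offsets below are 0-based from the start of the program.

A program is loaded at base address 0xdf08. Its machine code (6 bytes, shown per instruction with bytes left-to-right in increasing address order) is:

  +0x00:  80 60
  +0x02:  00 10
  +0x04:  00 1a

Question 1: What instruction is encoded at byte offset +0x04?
incr r2

[04] 00 1a → 0x1a00
  top 5b → 0x3 → incr [R]
  rd: (w>>8)&0x7=0x2 → r2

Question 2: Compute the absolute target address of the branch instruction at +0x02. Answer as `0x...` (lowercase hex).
+0x02: 00 10 ⇒ word 0x1000 (little)
  opcode bits[15:11]=0x2: jnz/J
  [10:0] imm=0 = #0
  target = base 0xdf08 + off 0x02 + 2 + imm 0 = 0xdf0c

0xdf0c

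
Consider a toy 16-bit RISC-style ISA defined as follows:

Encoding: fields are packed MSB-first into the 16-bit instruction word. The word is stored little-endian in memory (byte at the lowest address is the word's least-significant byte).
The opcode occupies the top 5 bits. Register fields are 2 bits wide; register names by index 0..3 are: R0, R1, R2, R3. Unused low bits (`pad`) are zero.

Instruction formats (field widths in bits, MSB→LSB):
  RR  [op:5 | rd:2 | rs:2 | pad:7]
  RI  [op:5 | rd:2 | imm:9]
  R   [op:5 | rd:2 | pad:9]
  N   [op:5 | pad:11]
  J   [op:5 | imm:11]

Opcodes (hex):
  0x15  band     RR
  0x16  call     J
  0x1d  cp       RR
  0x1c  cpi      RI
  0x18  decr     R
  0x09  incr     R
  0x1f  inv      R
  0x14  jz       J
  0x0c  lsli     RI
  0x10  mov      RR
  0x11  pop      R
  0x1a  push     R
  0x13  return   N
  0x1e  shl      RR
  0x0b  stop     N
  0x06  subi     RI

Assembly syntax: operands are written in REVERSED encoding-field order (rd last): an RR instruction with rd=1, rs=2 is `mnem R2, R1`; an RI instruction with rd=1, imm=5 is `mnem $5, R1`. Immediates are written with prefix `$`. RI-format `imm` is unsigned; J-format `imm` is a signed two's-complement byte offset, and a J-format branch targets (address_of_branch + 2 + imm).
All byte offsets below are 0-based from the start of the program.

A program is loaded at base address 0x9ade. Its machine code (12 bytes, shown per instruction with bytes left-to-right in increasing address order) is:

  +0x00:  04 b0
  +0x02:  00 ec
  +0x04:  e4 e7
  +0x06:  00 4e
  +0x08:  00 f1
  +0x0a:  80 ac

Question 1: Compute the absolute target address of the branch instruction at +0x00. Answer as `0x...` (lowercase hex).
0x9ae4

[00] 04 b0 → 0xb004
  top 5b → 0x16 → call [J]
  imm@[10:0]=0x4 ⇒ $4
  target = base 0x9ade + off 0x00 + 2 + imm 4 = 0x9ae4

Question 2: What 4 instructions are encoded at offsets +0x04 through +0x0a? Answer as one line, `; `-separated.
off 0x04: read e4 e7 as little → 0xe7e4
  opcode bits[15:11]=0x1c: cpi/RI
  rd@[10:9]=0x3 ⇒ R3
  imm@[8:0]=0x1e4 ⇒ $484
off 0x06: read 00 4e as little → 0x4e00
  opcode bits[15:11]=0x9: incr/R
  rd@[10:9]=0x3 ⇒ R3
off 0x08: read 00 f1 as little → 0xf100
  opcode bits[15:11]=0x1e: shl/RR
  rd@[10:9]=0x0 ⇒ R0
  rs@[8:7]=0x2 ⇒ R2
off 0x0a: read 80 ac as little → 0xac80
  opcode bits[15:11]=0x15: band/RR
  rd@[10:9]=0x2 ⇒ R2
  rs@[8:7]=0x1 ⇒ R1

cpi $484, R3; incr R3; shl R2, R0; band R1, R2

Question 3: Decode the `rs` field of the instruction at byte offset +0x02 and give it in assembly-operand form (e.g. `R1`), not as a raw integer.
[02] 00 ec → 0xec00
  opcode bits[15:11]=0x1d: cp/RR
  rd: (w>>9)&0x3=0x2 → R2
  rs: (w>>7)&0x3=0x0 → R0

R0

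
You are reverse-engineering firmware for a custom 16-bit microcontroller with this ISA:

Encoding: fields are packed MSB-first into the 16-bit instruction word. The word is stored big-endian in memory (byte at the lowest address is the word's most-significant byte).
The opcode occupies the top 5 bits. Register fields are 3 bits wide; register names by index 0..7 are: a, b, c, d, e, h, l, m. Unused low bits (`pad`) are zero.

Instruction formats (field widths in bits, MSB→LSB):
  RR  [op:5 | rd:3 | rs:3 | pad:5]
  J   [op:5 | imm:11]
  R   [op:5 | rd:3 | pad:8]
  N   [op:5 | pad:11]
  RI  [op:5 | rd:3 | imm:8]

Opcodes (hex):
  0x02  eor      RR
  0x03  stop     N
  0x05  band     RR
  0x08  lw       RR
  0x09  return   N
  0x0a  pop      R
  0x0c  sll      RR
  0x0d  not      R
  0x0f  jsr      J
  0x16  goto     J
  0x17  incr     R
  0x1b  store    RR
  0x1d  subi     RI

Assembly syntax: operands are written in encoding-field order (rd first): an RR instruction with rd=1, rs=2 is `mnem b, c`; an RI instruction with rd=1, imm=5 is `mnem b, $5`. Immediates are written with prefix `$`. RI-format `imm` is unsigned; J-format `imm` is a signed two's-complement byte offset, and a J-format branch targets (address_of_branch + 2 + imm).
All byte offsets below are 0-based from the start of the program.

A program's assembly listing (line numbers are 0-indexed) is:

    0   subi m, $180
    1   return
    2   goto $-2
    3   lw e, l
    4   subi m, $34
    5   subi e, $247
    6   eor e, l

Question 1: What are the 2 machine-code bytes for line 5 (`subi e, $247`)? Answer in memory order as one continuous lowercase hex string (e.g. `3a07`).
line 5 (subi): pack op=0x1d:5|rd=4:3|imm=247:8 = 0xecf7; big→ ec f7

ecf7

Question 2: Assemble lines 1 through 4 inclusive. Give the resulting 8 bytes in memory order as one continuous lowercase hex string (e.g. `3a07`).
L1: return op=0x9:5|pad=0:11 ⇒ 0x4800 ⇒ big 48 00
L2: goto op=0x16:5|imm=-2:11 ⇒ 0xb7fe ⇒ big b7 fe
L3: lw op=0x8:5|rd=4:3|rs=6:3|pad=0:5 ⇒ 0x44c0 ⇒ big 44 c0
L4: subi op=0x1d:5|rd=7:3|imm=34:8 ⇒ 0xef22 ⇒ big ef 22

4800b7fe44c0ef22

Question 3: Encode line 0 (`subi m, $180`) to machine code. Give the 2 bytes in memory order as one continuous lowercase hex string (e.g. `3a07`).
efb4

L0: subi op=0x1d:5|rd=7:3|imm=180:8 ⇒ 0xefb4 ⇒ big ef b4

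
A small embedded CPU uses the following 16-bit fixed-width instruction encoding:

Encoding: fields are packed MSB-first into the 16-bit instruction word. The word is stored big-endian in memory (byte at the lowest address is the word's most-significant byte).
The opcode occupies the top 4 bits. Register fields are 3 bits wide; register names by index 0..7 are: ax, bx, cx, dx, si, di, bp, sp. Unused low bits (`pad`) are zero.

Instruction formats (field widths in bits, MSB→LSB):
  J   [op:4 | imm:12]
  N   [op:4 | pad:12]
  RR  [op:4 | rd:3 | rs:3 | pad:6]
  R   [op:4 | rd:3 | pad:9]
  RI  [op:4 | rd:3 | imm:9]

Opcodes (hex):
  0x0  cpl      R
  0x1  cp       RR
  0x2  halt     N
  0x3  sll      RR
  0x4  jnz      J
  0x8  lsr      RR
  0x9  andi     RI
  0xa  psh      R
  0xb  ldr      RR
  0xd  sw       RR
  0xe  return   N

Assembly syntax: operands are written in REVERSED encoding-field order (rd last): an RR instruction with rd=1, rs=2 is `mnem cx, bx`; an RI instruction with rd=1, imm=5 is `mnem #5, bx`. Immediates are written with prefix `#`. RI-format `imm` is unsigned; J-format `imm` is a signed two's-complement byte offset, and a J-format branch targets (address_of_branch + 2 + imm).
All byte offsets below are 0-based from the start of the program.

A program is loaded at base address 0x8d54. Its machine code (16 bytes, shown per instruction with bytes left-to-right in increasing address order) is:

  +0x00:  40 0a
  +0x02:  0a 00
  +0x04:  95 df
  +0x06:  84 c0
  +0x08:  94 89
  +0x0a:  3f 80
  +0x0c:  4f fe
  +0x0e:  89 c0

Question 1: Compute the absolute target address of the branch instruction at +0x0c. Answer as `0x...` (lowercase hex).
off 0x0c: read 4f fe as big → 0x4ffe
  op=0x4ffe>>12=0x4 ⇒ jnz (J)
  [11:0] imm=4094 (s12→-2) = #-2
  target = base 0x8d54 + off 0x0c + 2 + imm -2 = 0x8d60

0x8d60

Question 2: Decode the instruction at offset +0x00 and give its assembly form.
@+00  big-endian(40 0a) = 0x400a
  top 4b → 0x4 → jnz [J]
  imm: (w>>0)&0xfff=0xa → #10

jnz #10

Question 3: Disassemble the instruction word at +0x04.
+0x04: 95 df ⇒ word 0x95df (big)
  opcode bits[15:12]=0x9: andi/RI
  rd: (w>>9)&0x7=0x2 → cx
  imm: (w>>0)&0x1ff=0x1df → #479

andi #479, cx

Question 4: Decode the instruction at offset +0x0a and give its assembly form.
sll bp, sp

[0a] 3f 80 → 0x3f80
  op=0x3f80>>12=0x3 ⇒ sll (RR)
  rd: (w>>9)&0x7=0x7 → sp
  rs: (w>>6)&0x7=0x6 → bp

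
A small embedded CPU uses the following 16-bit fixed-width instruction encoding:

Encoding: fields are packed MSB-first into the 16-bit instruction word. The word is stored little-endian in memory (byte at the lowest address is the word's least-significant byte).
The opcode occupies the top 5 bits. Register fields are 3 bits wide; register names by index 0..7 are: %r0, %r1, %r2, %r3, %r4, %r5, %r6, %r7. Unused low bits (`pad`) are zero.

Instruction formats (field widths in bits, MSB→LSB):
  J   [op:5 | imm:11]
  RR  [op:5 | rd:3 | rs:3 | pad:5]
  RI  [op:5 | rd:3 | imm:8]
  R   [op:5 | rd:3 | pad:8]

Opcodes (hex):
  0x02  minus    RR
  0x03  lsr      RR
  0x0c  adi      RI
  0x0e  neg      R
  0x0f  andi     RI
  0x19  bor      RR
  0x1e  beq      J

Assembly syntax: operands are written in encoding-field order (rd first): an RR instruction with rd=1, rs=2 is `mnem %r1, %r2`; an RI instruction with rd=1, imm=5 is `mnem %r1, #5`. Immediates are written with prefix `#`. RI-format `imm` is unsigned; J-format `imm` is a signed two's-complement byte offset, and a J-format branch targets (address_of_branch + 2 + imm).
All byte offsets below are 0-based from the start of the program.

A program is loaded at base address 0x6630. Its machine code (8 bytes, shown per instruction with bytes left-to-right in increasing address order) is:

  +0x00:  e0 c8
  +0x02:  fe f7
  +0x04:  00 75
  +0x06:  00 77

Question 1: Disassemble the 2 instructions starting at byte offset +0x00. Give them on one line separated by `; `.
bor %r0, %r7; beq #-2

@+00  little-endian(e0 c8) = 0xc8e0
  op=0xc8e0>>11=0x19 ⇒ bor (RR)
  rd: (w>>8)&0x7=0x0 → %r0
  rs: (w>>5)&0x7=0x7 → %r7
@+02  little-endian(fe f7) = 0xf7fe
  op=0xf7fe>>11=0x1e ⇒ beq (J)
  imm: (w>>0)&0x7ff=0x7fe (s11→-2) → #-2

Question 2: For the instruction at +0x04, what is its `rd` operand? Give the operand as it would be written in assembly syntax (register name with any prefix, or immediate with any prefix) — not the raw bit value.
%r5

off 0x04: read 00 75 as little → 0x7500
  top 5b → 0xe → neg [R]
  rd: (w>>8)&0x7=0x5 → %r5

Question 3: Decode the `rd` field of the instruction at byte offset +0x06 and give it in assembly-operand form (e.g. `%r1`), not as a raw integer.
%r7

off 0x06: read 00 77 as little → 0x7700
  top 5b → 0xe → neg [R]
  rd: (w>>8)&0x7=0x7 → %r7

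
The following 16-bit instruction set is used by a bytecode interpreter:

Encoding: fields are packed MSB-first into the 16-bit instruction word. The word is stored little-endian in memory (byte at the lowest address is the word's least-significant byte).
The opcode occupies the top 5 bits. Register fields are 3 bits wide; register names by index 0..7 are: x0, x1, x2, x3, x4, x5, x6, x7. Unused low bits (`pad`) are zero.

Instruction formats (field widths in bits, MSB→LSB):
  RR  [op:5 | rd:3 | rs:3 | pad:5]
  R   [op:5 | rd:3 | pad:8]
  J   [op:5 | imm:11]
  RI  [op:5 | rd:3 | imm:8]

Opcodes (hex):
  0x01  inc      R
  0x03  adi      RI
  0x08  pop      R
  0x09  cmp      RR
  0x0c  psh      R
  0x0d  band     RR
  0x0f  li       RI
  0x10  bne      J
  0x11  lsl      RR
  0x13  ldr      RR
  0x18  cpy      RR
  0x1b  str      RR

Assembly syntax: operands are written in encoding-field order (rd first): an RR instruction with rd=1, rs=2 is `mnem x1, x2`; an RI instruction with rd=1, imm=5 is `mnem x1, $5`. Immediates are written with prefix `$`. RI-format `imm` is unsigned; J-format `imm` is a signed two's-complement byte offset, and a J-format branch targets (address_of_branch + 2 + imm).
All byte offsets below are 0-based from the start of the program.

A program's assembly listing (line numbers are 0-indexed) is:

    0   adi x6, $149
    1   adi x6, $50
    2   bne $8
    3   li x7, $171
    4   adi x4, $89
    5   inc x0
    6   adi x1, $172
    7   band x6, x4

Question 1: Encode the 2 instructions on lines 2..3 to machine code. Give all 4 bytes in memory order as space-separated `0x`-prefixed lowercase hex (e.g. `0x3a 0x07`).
0x08 0x80 0xab 0x7f

L2: bne op=0x10:5|imm=8:11 ⇒ 0x8008 ⇒ little 08 80
L3: li op=0xf:5|rd=7:3|imm=171:8 ⇒ 0x7fab ⇒ little ab 7f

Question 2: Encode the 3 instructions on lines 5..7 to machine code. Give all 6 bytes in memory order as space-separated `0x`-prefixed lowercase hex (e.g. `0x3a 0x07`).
5. inc fields op=0x1:5|rd=0:3|pad=0:8 → word 0800h → 00 08
6. adi fields op=0x3:5|rd=1:3|imm=172:8 → word 19ach → ac 19
7. band fields op=0xd:5|rd=6:3|rs=4:3|pad=0:5 → word 6e80h → 80 6e

0x00 0x08 0xac 0x19 0x80 0x6e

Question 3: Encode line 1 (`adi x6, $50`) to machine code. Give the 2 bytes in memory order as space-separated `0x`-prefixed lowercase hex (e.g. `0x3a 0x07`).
L1: adi op=0x3:5|rd=6:3|imm=50:8 ⇒ 0x1e32 ⇒ little 32 1e

0x32 0x1e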